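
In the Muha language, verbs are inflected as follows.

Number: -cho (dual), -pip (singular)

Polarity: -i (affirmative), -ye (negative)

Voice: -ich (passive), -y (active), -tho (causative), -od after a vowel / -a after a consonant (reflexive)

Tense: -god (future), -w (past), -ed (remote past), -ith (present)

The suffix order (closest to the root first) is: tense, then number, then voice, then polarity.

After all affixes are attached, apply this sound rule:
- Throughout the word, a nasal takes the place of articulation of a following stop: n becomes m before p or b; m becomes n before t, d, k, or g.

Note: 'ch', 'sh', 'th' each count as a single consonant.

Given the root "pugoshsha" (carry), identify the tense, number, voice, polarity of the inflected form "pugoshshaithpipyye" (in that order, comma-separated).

Segment: pugoshsha-ith-pip-y-ye.
tense: -ith → present.
number: -pip → singular.
voice: -y → active.
polarity: -ye → negative.

present, singular, active, negative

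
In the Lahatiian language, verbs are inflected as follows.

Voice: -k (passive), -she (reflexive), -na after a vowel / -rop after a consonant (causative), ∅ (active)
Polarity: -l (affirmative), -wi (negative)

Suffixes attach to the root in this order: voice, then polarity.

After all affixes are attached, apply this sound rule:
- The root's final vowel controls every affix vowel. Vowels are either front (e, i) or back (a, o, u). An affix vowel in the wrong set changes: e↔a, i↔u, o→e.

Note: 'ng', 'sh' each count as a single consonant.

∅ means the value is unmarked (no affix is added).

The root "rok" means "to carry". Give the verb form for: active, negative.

rokwu

voice = active: zero marking, form stays rok.
Attach polarity negative -wi → rokwi.
Apply vowel harmony: rokwi → rokwu.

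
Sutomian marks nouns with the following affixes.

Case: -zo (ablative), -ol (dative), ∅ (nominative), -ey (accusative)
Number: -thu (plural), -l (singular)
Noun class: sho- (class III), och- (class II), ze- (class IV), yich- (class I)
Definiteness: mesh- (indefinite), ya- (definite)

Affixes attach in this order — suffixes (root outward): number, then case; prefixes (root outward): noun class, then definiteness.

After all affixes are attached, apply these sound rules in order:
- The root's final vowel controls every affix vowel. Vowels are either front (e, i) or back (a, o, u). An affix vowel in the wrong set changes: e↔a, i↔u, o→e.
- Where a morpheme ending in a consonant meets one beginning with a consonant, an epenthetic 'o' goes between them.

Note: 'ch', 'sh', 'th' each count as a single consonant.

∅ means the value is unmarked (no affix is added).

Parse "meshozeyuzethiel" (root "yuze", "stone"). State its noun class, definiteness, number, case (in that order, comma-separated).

Segment: mesh-ze-yuze-thu-ol.
noun class: ze- → class IV.
definiteness: mesh- → indefinite.
number: -thu → plural.
case: -ol → dative.

class IV, indefinite, plural, dative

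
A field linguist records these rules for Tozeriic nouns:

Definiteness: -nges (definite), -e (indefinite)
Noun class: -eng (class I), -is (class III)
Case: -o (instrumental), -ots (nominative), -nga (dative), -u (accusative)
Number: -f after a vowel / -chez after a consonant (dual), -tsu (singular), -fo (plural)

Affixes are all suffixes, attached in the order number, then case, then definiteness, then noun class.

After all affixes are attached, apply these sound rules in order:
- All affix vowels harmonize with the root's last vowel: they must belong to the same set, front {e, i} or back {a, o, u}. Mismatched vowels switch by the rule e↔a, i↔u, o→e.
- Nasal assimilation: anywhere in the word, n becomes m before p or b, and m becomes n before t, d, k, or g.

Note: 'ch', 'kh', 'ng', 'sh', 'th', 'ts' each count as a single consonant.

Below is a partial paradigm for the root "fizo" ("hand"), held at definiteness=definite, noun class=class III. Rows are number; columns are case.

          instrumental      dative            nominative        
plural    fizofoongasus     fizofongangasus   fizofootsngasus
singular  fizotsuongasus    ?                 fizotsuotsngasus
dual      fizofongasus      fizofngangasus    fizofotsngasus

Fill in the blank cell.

fizotsungangasus

Attach number singular -tsu → fizotsu.
Attach case dative -nga → fizotsunga.
Attach definiteness definite -nges → fizotsunganges.
Attach noun class class III -is → fizotsungangesis.
Apply vowel harmony: fizotsungangesis → fizotsungangasus.
Nasal assimilation: no change.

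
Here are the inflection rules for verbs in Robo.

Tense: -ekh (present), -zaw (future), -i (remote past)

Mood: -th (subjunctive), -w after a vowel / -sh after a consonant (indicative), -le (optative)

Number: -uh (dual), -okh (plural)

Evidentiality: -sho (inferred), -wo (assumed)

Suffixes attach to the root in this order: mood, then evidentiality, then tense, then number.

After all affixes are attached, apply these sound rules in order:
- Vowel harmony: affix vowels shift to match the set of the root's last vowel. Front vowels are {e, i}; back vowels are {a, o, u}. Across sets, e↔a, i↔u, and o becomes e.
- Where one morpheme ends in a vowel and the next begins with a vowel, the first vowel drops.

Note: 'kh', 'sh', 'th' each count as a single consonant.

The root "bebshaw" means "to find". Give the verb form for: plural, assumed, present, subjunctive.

Attach mood subjunctive -th → bebshawth.
Attach evidentiality assumed -wo → bebshawthwo.
Attach tense present -ekh → bebshawthwoekh.
Attach number plural -okh → bebshawthwoekhokh.
Apply vowel harmony: bebshawthwoekhokh → bebshawthwoakhokh.
Apply vowel deletion: bebshawthwoakhokh → bebshawthwakhokh.

bebshawthwakhokh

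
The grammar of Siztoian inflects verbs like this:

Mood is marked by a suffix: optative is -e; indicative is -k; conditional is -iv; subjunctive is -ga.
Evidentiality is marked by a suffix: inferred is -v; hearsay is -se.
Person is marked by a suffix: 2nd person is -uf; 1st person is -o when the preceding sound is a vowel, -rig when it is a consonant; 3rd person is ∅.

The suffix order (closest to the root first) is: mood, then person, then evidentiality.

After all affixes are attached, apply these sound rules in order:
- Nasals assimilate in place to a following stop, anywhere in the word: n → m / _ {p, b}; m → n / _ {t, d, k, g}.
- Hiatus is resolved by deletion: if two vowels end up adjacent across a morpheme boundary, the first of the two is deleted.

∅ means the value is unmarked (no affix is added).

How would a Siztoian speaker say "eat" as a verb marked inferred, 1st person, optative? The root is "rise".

risov

Attach mood optative -e → risee.
Attach person 1st person -o (after vowel 'e') → riseeo.
Attach evidentiality inferred -v → riseeov.
Nasal assimilation: no change.
Apply vowel deletion: riseeov → risov.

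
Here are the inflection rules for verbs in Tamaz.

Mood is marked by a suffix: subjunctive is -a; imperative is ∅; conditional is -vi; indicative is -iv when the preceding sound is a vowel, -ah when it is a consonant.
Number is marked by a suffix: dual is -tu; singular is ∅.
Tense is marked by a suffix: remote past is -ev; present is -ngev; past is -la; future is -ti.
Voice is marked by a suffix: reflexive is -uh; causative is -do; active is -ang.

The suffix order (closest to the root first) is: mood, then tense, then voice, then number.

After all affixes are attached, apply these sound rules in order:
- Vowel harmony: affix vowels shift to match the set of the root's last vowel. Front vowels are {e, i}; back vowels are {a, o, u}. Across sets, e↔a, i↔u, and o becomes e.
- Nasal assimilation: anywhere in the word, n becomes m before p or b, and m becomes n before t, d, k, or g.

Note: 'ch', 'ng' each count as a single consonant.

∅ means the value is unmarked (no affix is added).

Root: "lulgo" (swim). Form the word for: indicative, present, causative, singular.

Attach mood indicative -iv (after vowel 'o') → lulgoiv.
Attach tense present -ngev → lulgoivngev.
Attach voice causative -do → lulgoivngevdo.
number = singular: zero marking, form stays lulgoivngevdo.
Apply vowel harmony: lulgoivngevdo → lulgouvngavdo.
Nasal assimilation: no change.

lulgouvngavdo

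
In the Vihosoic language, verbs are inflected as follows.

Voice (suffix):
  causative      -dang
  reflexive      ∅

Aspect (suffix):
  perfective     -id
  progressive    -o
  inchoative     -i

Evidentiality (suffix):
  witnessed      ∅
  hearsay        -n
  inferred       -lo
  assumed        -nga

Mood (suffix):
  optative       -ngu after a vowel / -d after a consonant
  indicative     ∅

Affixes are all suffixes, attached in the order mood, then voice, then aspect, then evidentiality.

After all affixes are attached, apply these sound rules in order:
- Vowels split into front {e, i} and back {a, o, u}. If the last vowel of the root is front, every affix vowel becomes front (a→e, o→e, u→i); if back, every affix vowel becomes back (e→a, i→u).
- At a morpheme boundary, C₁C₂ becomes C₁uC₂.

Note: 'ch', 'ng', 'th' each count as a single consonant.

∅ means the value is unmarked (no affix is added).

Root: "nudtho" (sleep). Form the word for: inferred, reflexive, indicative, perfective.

nudthoudulo

mood = indicative: zero marking, form stays nudtho.
voice = reflexive: zero marking, form stays nudtho.
Attach aspect perfective -id → nudthoid.
Attach evidentiality inferred -lo → nudthoidlo.
Apply vowel harmony: nudthoidlo → nudthoudlo.
Apply epenthesis: nudthoudlo → nudthoudulo.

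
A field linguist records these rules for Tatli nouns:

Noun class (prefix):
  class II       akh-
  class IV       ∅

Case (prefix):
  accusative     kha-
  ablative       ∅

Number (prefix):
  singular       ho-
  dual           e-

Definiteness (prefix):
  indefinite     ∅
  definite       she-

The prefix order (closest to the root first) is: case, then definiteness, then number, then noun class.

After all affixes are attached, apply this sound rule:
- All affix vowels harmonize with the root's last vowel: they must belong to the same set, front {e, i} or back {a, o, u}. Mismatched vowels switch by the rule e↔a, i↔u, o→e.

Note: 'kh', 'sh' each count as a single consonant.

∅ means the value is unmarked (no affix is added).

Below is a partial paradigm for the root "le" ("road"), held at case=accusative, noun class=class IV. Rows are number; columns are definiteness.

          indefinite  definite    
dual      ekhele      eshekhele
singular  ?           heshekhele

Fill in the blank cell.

Attach case accusative kha- → khale.
definiteness = indefinite: zero marking, form stays khale.
Attach number singular ho- → hokhale.
noun class = class IV: zero marking, form stays hokhale.
Apply vowel harmony: hokhale → hekhele.

hekhele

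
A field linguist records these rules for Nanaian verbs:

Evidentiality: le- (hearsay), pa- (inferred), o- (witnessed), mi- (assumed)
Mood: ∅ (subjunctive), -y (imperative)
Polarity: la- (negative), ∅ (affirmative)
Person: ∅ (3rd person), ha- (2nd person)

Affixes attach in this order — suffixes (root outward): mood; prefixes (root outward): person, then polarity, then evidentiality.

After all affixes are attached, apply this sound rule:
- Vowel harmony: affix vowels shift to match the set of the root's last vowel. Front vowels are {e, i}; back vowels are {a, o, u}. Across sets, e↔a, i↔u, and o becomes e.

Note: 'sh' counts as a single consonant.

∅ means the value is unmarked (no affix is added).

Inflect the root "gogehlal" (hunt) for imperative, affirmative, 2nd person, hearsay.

lahagogehlaly

Attach person 2nd person ha- → hagogehlal.
Attach mood imperative -y → hagogehlaly.
polarity = affirmative: zero marking, form stays hagogehlaly.
Attach evidentiality hearsay le- → lehagogehlaly.
Apply vowel harmony: lehagogehlaly → lahagogehlaly.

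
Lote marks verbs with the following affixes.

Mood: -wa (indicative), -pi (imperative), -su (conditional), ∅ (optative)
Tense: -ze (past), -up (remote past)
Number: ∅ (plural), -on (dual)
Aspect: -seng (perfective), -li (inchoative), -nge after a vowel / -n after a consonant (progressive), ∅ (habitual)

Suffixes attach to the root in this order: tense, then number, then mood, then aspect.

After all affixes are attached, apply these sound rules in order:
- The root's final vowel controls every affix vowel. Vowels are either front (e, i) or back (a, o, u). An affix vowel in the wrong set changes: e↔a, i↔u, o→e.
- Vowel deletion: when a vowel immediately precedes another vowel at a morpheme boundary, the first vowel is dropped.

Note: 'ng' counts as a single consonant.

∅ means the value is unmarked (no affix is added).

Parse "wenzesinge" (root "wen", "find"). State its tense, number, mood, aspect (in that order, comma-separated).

Segment: wen-ze-su-nge.
tense: -ze → past.
number: ∅ → plural.
mood: -su → conditional.
aspect: -nge/n → progressive.

past, plural, conditional, progressive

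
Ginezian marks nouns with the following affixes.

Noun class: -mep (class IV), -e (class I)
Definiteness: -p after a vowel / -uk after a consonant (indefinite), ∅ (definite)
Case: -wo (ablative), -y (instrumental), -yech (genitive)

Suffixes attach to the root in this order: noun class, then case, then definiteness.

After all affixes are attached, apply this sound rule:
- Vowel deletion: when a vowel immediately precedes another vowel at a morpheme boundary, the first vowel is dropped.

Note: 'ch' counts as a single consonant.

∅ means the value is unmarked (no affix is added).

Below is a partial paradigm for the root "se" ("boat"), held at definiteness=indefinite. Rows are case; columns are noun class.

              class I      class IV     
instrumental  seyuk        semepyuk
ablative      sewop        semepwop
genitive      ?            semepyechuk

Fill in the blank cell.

seyechuk

Attach noun class class I -e → see.
Attach case genitive -yech → seeyech.
Attach definiteness indefinite -uk (after consonant 'ch') → seeyechuk.
Apply vowel deletion: seeyechuk → seyechuk.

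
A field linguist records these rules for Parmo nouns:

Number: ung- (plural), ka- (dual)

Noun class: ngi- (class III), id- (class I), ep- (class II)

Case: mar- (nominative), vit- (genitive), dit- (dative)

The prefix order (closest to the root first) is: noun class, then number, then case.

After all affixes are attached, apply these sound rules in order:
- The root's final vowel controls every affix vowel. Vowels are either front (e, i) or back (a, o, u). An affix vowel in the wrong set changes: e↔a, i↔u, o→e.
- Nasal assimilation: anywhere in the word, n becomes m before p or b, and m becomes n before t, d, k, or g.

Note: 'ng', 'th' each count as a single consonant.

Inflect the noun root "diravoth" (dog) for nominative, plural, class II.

marungapdiravoth

Attach noun class class II ep- → epdiravoth.
Attach number plural ung- → ungepdiravoth.
Attach case nominative mar- → marungepdiravoth.
Apply vowel harmony: marungepdiravoth → marungapdiravoth.
Nasal assimilation: no change.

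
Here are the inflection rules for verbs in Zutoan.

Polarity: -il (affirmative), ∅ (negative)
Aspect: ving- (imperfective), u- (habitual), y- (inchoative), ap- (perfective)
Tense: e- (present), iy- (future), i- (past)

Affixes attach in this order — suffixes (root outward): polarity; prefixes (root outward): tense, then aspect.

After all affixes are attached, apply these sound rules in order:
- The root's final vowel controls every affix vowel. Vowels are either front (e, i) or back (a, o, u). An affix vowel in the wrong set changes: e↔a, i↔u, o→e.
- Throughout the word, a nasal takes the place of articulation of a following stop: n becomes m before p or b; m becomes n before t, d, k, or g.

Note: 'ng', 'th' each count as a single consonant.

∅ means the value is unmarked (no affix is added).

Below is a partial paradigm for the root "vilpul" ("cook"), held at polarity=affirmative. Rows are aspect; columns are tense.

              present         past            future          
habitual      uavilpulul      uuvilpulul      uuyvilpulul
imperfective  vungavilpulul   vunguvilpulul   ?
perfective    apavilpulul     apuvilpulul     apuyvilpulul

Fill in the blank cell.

vunguyvilpulul

Attach tense future iy- → iyvilpul.
Attach aspect imperfective ving- → vingiyvilpul.
Attach polarity affirmative -il → vingiyvilpulil.
Apply vowel harmony: vingiyvilpulil → vunguyvilpulul.
Nasal assimilation: no change.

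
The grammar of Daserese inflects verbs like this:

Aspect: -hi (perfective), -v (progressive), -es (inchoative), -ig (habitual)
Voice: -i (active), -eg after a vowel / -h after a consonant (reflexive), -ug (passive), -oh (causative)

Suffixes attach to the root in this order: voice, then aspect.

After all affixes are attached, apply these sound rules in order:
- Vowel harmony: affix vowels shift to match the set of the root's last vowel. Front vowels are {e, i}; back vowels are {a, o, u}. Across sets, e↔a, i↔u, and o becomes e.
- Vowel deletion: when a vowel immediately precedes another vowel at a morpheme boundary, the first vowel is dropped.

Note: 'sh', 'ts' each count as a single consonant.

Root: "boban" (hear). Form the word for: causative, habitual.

bobanohug

Attach voice causative -oh → bobanoh.
Attach aspect habitual -ig → bobanohig.
Apply vowel harmony: bobanohig → bobanohug.
Vowel deletion: no change.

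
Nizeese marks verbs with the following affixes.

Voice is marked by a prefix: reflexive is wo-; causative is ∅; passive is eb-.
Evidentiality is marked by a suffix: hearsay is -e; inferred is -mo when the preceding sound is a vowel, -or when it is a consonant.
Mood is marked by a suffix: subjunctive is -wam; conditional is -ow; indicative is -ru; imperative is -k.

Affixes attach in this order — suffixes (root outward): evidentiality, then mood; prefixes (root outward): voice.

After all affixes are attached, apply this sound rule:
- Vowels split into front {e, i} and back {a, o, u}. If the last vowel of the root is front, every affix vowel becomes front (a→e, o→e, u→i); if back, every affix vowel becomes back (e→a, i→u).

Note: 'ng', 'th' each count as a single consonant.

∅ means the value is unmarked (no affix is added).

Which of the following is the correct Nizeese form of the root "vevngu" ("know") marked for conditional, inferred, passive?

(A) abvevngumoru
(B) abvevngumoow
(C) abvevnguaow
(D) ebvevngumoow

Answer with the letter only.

B

Attach voice passive eb- → ebvevngu.
Attach evidentiality inferred -mo (after vowel 'u') → ebvevngumo.
Attach mood conditional -ow → ebvevngumoow.
Apply vowel harmony: ebvevngumoow → abvevngumoow.
So the correct form is abvevngumoow, option (B).
(A) abvevngumoru is wrong: it uses indicative instead of conditional for mood.
(C) abvevnguaow is wrong: it uses hearsay instead of inferred for evidentiality.
(D) ebvevngumoow is wrong: it fails to apply the sound rule(s).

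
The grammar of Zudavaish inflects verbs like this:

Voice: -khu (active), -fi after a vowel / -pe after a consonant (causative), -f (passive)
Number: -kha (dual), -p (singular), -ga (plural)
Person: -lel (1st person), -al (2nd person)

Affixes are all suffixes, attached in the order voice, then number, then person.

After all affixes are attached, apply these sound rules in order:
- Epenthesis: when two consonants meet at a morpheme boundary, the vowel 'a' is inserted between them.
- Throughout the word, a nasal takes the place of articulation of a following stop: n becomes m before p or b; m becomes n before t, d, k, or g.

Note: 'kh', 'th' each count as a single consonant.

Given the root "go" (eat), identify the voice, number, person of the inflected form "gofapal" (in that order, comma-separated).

passive, singular, 2nd person

Segment: go-f-p-al.
voice: -f → passive.
number: -p → singular.
person: -al → 2nd person.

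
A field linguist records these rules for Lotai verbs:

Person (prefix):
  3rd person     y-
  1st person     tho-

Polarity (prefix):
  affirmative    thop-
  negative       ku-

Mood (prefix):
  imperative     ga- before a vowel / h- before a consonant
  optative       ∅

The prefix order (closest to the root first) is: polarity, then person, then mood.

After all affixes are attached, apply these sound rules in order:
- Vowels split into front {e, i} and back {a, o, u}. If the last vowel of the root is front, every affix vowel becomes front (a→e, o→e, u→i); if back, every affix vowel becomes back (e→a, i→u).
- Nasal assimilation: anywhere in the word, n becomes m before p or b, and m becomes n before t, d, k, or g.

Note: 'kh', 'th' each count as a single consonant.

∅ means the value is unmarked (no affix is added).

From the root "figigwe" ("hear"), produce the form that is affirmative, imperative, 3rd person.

Attach polarity affirmative thop- → thopfigigwe.
Attach person 3rd person y- → ythopfigigwe.
Attach mood imperative h- (before consonant 'y') → hythopfigigwe.
Apply vowel harmony: hythopfigigwe → hythepfigigwe.
Nasal assimilation: no change.

hythepfigigwe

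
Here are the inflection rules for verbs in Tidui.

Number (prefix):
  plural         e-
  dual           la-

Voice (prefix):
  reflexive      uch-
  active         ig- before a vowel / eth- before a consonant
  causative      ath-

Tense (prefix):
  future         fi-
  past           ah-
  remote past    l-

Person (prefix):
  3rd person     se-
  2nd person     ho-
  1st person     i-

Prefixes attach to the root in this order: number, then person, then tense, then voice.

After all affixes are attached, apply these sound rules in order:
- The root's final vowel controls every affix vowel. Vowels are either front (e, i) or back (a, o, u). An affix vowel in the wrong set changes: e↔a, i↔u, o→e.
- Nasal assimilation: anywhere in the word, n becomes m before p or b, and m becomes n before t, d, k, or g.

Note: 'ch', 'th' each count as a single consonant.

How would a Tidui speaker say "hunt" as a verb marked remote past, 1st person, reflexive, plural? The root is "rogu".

Attach number plural e- → erogu.
Attach person 1st person i- → ierogu.
Attach tense remote past l- → lierogu.
Attach voice reflexive uch- → uchlierogu.
Apply vowel harmony: uchlierogu → uchluarogu.
Nasal assimilation: no change.

uchluarogu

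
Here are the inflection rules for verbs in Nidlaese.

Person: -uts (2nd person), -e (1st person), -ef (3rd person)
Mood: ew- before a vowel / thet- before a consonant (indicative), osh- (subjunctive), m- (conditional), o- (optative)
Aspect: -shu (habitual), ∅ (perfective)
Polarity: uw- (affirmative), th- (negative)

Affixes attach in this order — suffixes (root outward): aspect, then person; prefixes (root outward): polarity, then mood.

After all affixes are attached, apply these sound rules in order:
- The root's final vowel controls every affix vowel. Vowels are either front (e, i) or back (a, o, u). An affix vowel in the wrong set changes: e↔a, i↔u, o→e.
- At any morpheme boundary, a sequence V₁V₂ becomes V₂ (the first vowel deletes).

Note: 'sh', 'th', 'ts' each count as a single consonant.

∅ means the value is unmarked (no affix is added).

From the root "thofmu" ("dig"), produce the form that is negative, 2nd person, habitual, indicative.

thatththofmushuts

Attach polarity negative th- → ththofmu.
Attach mood indicative thet- (before consonant 'th') → thetththofmu.
Attach aspect habitual -shu → thetththofmushu.
Attach person 2nd person -uts → thetththofmushuuts.
Apply vowel harmony: thetththofmushuuts → thatththofmushuuts.
Apply vowel deletion: thatththofmushuuts → thatththofmushuts.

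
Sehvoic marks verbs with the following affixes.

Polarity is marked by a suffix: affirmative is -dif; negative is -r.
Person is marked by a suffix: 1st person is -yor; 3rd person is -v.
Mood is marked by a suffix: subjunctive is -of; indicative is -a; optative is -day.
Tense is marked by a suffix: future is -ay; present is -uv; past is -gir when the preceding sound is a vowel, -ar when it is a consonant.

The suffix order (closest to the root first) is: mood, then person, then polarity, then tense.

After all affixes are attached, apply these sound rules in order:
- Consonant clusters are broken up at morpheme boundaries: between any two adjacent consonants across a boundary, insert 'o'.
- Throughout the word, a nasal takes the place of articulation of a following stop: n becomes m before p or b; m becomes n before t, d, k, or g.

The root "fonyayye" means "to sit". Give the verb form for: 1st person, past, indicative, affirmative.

fonyayyeayorodifar

Attach mood indicative -a → fonyayyea.
Attach person 1st person -yor → fonyayyeayor.
Attach polarity affirmative -dif → fonyayyeayordif.
Attach tense past -ar (after consonant 'f') → fonyayyeayordifar.
Apply epenthesis: fonyayyeayordifar → fonyayyeayorodifar.
Nasal assimilation: no change.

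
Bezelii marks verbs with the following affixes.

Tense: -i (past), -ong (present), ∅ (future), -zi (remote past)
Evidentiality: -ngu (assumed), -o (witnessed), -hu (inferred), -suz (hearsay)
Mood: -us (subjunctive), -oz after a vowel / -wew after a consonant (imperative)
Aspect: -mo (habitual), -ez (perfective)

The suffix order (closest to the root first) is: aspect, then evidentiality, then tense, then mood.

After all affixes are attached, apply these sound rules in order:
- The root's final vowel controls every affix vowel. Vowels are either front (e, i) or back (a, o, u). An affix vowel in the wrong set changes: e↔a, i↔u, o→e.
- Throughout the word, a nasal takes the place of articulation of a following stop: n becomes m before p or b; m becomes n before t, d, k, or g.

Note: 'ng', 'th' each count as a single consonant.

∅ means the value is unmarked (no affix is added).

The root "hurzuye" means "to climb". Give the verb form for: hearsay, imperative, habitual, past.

hurzuyemesiziez

Attach aspect habitual -mo → hurzuyemo.
Attach evidentiality hearsay -suz → hurzuyemosuz.
Attach tense past -i → hurzuyemosuzi.
Attach mood imperative -oz (after vowel 'i') → hurzuyemosuzioz.
Apply vowel harmony: hurzuyemosuzioz → hurzuyemesiziez.
Nasal assimilation: no change.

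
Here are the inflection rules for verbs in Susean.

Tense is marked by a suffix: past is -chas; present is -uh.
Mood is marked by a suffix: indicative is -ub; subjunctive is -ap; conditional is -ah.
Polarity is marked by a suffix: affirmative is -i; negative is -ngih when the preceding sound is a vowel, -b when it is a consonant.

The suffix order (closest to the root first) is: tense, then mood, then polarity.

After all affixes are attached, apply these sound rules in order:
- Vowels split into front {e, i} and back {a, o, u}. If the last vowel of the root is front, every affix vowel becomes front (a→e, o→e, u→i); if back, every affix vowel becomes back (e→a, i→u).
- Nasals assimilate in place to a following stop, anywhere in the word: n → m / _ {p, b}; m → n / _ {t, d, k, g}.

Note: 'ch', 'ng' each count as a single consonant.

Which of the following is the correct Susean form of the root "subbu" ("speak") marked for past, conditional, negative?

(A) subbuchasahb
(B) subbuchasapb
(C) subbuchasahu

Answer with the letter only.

A

Attach tense past -chas → subbuchas.
Attach mood conditional -ah → subbuchasah.
Attach polarity negative -b (after consonant 'h') → subbuchasahb.
Vowel harmony: no change.
Nasal assimilation: no change.
So the correct form is subbuchasahb, option (A).
(C) subbuchasahu is wrong: it uses affirmative instead of negative for polarity.
(B) subbuchasapb is wrong: it uses subjunctive instead of conditional for mood.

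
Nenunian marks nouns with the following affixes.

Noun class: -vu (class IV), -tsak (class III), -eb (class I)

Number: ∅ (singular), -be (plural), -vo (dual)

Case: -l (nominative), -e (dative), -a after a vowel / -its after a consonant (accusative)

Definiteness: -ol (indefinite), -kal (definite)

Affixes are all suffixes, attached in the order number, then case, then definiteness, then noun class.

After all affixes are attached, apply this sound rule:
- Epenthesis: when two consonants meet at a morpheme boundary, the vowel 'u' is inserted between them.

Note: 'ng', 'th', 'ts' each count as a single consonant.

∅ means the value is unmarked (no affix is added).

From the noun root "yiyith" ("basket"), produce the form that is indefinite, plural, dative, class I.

Attach number plural -be → yiyithbe.
Attach case dative -e → yiyithbee.
Attach definiteness indefinite -ol → yiyithbeeol.
Attach noun class class I -eb → yiyithbeeoleb.
Apply epenthesis: yiyithbeeoleb → yiyithubeeoleb.

yiyithubeeoleb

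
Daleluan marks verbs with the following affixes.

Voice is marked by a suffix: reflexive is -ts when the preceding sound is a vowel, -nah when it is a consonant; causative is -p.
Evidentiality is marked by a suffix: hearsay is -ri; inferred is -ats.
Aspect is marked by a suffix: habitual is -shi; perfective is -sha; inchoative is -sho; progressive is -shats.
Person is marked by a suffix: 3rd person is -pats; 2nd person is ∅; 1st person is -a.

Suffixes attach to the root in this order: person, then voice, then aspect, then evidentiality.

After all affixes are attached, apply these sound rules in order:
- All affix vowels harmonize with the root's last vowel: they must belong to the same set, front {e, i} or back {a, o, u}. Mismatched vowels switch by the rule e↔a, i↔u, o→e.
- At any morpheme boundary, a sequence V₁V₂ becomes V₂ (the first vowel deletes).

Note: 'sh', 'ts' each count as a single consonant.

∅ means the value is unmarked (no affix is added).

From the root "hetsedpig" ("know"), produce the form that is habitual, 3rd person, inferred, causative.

hetsedpigpetspshets

Attach person 3rd person -pats → hetsedpigpats.
Attach voice causative -p → hetsedpigpatsp.
Attach aspect habitual -shi → hetsedpigpatspshi.
Attach evidentiality inferred -ats → hetsedpigpatspshiats.
Apply vowel harmony: hetsedpigpatspshiats → hetsedpigpetspshiets.
Apply vowel deletion: hetsedpigpetspshiets → hetsedpigpetspshets.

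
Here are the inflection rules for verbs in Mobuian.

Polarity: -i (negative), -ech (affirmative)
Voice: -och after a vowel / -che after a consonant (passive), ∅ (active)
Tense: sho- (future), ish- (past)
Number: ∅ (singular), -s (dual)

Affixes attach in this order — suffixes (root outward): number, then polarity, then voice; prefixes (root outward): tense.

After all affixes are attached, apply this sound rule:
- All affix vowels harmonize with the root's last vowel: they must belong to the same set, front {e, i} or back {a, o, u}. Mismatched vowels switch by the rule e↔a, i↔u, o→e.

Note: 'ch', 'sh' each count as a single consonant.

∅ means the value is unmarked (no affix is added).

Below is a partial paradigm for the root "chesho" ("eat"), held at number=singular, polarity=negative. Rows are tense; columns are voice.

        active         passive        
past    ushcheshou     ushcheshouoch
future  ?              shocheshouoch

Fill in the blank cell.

shocheshou

number = singular: zero marking, form stays chesho.
Attach polarity negative -i → cheshoi.
Attach tense future sho- → shocheshoi.
voice = active: zero marking, form stays shocheshoi.
Apply vowel harmony: shocheshoi → shocheshou.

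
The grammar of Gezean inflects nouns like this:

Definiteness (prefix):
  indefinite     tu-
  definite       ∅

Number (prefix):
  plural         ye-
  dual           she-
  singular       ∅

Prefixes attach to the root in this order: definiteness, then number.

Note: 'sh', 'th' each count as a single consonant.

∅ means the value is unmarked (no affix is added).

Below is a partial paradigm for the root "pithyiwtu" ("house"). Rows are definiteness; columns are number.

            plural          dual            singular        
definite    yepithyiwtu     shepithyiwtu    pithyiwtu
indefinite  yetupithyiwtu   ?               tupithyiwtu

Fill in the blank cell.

Attach definiteness indefinite tu- → tupithyiwtu.
Attach number dual she- → shetupithyiwtu.

shetupithyiwtu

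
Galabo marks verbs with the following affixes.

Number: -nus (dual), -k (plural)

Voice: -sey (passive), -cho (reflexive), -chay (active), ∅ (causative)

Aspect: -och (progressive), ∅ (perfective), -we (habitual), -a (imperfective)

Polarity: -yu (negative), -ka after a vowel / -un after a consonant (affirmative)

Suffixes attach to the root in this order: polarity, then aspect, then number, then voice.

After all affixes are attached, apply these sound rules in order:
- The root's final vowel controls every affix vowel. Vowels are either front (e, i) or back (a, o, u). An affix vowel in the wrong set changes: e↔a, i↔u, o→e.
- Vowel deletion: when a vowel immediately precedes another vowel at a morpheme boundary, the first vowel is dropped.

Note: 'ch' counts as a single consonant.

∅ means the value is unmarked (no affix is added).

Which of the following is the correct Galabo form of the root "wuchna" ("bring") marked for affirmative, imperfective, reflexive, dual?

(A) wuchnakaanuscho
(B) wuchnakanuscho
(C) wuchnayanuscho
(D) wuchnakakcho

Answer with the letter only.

B

Attach polarity affirmative -ka (after vowel 'a') → wuchnaka.
Attach aspect imperfective -a → wuchnakaa.
Attach number dual -nus → wuchnakaanus.
Attach voice reflexive -cho → wuchnakaanuscho.
Vowel harmony: no change.
Apply vowel deletion: wuchnakaanuscho → wuchnakanuscho.
So the correct form is wuchnakanuscho, option (B).
(D) wuchnakakcho is wrong: it uses plural instead of dual for number.
(C) wuchnayanuscho is wrong: it uses negative instead of affirmative for polarity.
(A) wuchnakaanuscho is wrong: it fails to apply the sound rule(s).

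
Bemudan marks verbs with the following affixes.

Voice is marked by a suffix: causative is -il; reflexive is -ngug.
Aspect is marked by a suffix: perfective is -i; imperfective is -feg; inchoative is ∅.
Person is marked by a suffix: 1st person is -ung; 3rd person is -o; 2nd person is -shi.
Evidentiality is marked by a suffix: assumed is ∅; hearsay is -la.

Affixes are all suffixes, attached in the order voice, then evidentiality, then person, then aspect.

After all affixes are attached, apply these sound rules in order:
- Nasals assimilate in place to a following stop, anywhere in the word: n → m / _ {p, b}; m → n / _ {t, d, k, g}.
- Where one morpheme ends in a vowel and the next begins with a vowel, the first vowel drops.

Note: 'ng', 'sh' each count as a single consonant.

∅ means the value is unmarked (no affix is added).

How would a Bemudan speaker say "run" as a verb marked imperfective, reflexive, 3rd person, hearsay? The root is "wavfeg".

wavfegnguglofeg

Attach voice reflexive -ngug → wavfegngug.
Attach evidentiality hearsay -la → wavfegngugla.
Attach person 3rd person -o → wavfegnguglao.
Attach aspect imperfective -feg → wavfegnguglaofeg.
Nasal assimilation: no change.
Apply vowel deletion: wavfegnguglaofeg → wavfegnguglofeg.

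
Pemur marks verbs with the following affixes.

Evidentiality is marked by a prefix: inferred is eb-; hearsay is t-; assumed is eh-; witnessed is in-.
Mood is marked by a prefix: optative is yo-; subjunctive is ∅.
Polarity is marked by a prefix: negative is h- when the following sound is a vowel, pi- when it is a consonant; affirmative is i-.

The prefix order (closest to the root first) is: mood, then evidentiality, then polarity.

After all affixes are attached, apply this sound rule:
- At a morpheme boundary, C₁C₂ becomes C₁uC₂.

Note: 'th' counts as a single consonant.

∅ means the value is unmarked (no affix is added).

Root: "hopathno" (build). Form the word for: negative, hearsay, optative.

pituyohopathno

Attach mood optative yo- → yohopathno.
Attach evidentiality hearsay t- → tyohopathno.
Attach polarity negative pi- (before consonant 't') → pityohopathno.
Apply epenthesis: pityohopathno → pituyohopathno.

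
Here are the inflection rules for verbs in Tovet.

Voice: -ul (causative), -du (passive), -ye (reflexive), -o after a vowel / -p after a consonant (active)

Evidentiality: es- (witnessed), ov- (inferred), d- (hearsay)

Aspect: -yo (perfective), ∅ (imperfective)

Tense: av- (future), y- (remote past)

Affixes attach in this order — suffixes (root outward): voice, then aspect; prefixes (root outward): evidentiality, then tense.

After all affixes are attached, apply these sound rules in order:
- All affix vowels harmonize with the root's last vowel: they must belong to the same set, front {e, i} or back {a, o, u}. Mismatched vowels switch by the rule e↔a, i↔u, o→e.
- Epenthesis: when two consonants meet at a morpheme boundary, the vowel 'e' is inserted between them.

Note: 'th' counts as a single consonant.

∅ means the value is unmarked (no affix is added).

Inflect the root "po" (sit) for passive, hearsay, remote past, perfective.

Attach evidentiality hearsay d- → dpo.
Attach voice passive -du → dpodu.
Attach tense remote past y- → ydpodu.
Attach aspect perfective -yo → ydpoduyo.
Vowel harmony: no change.
Apply epenthesis: ydpoduyo → yedepoduyo.

yedepoduyo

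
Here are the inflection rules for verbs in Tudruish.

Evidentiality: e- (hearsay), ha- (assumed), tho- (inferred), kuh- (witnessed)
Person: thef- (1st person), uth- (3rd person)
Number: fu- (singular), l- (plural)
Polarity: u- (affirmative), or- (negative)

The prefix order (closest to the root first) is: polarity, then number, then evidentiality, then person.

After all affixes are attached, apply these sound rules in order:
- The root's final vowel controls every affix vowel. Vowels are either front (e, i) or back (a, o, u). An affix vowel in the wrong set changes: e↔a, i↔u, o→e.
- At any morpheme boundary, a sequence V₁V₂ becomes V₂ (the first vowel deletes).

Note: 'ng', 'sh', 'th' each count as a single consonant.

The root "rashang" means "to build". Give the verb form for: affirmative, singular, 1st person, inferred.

thafthofurashang

Attach polarity affirmative u- → urashang.
Attach number singular fu- → fuurashang.
Attach evidentiality inferred tho- → thofuurashang.
Attach person 1st person thef- → thefthofuurashang.
Apply vowel harmony: thefthofuurashang → thafthofuurashang.
Apply vowel deletion: thafthofuurashang → thafthofurashang.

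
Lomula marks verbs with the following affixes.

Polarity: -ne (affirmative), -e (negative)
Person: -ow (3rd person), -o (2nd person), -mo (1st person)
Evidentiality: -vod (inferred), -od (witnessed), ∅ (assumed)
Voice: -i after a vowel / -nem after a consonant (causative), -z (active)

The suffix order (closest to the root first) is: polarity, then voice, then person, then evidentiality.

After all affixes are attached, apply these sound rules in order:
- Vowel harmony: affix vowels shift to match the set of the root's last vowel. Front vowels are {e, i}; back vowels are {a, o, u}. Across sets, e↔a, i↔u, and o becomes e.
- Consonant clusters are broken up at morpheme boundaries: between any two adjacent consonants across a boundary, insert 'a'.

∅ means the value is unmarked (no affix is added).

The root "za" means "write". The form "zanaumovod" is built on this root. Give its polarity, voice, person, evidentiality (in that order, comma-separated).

affirmative, causative, 1st person, inferred

Segment: za-ne-i-mo-vod.
polarity: -ne → affirmative.
voice: -i/nem → causative.
person: -mo → 1st person.
evidentiality: -vod → inferred.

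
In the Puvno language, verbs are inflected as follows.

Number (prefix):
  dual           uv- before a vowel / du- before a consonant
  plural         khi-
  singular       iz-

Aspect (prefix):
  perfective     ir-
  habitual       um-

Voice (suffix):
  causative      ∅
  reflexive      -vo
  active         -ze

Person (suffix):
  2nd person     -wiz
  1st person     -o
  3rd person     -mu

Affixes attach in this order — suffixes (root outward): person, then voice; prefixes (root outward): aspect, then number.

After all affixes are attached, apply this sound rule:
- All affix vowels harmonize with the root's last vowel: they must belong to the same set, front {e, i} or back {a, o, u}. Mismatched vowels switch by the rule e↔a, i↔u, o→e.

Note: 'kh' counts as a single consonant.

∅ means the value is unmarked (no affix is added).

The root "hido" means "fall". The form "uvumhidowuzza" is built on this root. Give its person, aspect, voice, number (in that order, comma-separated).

2nd person, habitual, active, dual

Segment: uv-um-hido-wiz-ze.
person: -wiz → 2nd person.
aspect: um- → habitual.
voice: -ze → active.
number: uv/du- → dual.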